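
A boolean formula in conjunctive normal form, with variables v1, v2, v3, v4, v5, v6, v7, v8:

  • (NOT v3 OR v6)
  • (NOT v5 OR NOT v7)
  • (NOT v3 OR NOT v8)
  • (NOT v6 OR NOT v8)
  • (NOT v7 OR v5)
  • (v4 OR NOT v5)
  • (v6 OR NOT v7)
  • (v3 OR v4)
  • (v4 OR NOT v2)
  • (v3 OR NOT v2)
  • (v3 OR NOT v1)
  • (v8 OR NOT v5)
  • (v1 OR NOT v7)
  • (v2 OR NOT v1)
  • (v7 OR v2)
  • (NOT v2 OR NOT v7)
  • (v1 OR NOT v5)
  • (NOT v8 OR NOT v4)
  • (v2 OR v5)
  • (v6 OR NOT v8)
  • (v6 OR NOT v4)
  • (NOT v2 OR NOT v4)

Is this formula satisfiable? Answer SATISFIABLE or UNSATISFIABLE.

v2 = True:
  propagation gives v4=True; an empty clause results — contradiction.
v2 = False:
  propagation gives v1=False, v7=False; an empty clause results — contradiction.
Every branch closes, so no satisfying assignment exists.

UNSATISFIABLE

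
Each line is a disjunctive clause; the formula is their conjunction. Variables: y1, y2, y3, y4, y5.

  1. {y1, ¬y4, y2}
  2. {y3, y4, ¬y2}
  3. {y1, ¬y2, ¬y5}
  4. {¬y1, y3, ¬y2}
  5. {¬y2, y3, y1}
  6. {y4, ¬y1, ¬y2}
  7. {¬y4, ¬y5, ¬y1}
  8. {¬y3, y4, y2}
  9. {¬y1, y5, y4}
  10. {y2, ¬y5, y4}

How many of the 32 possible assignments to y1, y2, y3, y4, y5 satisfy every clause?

Satisfying assignments:
  y1=0 y2=0 y3=0 y4=0 y5=0
  y1=0 y2=1 y3=1 y4=0 y5=0
  y1=0 y2=1 y3=1 y4=1 y5=0
  y1=1 y2=0 y3=0 y4=1 y5=0
  y1=1 y2=0 y3=1 y4=1 y5=0
  y1=1 y2=1 y3=1 y4=1 y5=0
Count: 6.

6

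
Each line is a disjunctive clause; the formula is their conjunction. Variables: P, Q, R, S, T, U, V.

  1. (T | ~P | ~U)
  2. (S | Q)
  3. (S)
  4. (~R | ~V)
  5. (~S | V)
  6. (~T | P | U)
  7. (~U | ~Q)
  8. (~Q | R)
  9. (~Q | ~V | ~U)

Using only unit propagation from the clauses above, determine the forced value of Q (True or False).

False

Unit clause (S) sets S = True.
In (V | ~S), ~S is now false; V must hold, so V = True.
In (~V | ~R), ~V is now false; ~R must hold, so R = False.
(R | ~Q) with R = False leaves only ~Q, so Q = False.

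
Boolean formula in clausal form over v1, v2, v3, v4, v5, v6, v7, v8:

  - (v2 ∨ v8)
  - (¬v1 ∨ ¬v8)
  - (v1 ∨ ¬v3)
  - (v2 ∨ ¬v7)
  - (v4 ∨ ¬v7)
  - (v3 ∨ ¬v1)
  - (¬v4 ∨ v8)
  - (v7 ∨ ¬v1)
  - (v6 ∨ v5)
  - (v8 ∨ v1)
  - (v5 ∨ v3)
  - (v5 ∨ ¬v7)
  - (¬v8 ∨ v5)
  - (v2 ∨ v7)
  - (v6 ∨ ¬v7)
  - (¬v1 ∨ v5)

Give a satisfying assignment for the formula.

v1=False, v2=True, v3=False, v4=False, v5=True, v6=True, v7=False, v8=True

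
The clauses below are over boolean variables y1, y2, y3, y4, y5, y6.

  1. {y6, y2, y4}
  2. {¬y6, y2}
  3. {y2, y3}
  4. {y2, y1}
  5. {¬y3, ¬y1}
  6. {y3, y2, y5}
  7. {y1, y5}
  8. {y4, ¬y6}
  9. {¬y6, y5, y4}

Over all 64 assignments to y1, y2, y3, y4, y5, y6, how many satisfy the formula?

Case analysis on y2 and y6:
  y2=1, y6=1: remaining (y1,y3,y4,y5) ∈ {(0,0,1,1); (0,1,1,1); (1,0,1,0); (1,0,1,1)} — 4.
  y2=1, y6=0: y4 free; 4 ways for (y1,y3,y5) × 2^1 = 8.
  y2=0, y6=1: a clause becomes empty — 0.
  y2=0, y6=0: a clause becomes empty — 0.
Total: 4 + 8 + 0 + 0 = 12.

12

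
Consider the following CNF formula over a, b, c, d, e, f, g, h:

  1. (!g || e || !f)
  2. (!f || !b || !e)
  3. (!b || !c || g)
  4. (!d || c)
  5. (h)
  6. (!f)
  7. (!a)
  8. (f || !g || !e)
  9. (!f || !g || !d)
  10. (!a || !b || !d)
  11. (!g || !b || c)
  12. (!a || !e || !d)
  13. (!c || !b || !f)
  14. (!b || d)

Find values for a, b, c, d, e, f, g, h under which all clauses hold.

a = F, b = F, c = F, d = F, e = F, f = F, g = T, h = T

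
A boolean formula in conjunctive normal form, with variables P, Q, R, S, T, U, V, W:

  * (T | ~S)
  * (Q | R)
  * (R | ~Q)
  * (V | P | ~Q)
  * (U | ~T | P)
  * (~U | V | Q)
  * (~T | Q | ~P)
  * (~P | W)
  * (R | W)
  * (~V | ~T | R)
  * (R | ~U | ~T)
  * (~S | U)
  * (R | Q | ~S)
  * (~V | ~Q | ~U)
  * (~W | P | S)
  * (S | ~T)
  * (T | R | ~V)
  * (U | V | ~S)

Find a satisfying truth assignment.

P=F, Q=F, R=T, S=T, T=T, U=T, V=T, W=T

R occurs only positively in the remaining clauses — set R = True.
Branch on P: take P = False.
Set Q = False and propagate.
Set S = True and propagate.
  then T is forced to True.
  then U is forced to True.
  then V is forced to True.
W is now unconstrained; take W = True.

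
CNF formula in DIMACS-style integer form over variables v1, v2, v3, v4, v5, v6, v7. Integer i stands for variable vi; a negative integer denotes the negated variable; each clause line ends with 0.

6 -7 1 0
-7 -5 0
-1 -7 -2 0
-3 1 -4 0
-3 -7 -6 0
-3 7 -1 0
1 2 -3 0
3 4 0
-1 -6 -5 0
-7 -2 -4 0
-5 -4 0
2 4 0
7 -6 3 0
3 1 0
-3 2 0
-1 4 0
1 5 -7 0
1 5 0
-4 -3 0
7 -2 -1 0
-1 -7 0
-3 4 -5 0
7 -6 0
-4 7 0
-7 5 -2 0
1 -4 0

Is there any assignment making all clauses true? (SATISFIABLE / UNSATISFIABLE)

UNSATISFIABLE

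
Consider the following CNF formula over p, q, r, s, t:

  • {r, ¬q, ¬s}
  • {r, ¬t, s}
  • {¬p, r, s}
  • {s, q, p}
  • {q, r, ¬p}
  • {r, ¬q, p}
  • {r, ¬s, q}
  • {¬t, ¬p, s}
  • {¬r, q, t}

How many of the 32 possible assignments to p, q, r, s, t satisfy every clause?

Case analysis on r and q:
  r=1, q=1: 7 of the 8 assignments to (p,s,t) work.
  r=1, q=0: remaining (p,s,t) ∈ {(0,1,1); (1,1,1)} — 2.
  r=0, q=1: a clause becomes empty — 0.
  r=0, q=0: a clause becomes empty — 0.
Total: 7 + 2 + 0 + 0 = 9.

9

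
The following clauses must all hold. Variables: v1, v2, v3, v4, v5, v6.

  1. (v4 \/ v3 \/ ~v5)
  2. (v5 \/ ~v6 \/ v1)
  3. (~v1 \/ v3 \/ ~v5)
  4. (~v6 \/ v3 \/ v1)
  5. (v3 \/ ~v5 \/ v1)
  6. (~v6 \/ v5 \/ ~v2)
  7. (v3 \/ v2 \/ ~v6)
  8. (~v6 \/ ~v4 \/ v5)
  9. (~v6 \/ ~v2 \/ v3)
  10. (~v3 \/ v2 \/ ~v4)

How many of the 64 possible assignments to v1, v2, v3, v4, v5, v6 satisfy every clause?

Split on v3, then v5.
  v3=1, v5=1: v1, v6 free; 3 ways for (v2,v4) × 2^2 = 12.
  v3=1, v5=0: 7 of the 16 assignments to (v1,v2,v4,v6) work.
  v3=0, v5=1: a clause becomes empty — 0.
  v3=0, v5=0: forces v6=0; v1, v2, v4 free → 2^3 = 8.
Total: 12 + 7 + 0 + 8 = 27.

27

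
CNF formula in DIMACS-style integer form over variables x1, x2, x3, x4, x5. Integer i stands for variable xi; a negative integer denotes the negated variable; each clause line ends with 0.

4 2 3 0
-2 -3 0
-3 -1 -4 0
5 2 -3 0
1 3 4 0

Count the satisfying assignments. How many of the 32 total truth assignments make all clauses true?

Case analysis on x3 and x2:
  x3=T, x2=T: a clause becomes empty — 0.
  x3=T, x2=F: remaining (x1,x4,x5) ∈ {(F,F,T); (F,T,T); (T,F,T)} — 3.
  x3=F, x2=T: x5 free; 3 ways for (x1,x4) × 2^1 = 6.
  x3=F, x2=F: remaining (x1,x4,x5) ∈ {(F,T,F); (F,T,T); (T,T,F); (T,T,T)} — 4.
Total: 0 + 3 + 6 + 4 = 13.

13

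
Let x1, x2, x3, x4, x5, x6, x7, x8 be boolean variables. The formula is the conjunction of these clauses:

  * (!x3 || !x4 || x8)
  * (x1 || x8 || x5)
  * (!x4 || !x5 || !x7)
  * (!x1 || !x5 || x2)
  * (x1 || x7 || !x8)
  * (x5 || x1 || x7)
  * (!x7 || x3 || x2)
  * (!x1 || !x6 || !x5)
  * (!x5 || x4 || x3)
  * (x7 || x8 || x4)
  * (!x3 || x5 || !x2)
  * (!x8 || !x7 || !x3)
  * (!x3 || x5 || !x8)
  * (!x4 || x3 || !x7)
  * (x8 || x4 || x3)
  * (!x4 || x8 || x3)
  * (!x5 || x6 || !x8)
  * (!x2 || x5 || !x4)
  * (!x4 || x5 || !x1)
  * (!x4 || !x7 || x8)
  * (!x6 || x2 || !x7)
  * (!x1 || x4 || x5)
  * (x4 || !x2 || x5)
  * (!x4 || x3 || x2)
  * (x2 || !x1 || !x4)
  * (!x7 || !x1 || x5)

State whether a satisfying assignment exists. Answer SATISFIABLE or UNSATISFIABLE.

SATISFIABLE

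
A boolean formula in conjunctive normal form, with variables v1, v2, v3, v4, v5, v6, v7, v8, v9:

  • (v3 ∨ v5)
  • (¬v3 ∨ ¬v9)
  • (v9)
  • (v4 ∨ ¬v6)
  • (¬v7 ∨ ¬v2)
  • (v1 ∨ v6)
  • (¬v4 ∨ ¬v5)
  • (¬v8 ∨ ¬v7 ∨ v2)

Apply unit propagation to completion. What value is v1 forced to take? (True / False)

True

(v9) stands alone — v9 = True.
In (¬v9 ∨ ¬v3), ¬v9 is now false; ¬v3 must hold, so v3 = False.
(v5 ∨ v3): since v3 = False, the clause reduces to (v5). v5 = True.
From (¬v5 ∨ ¬v4) and v5 = True: v4 = False.
From (¬v6 ∨ v4) and v4 = False: v6 = False.
In (v6 ∨ v1), v6 is now false; v1 must hold, so v1 = True.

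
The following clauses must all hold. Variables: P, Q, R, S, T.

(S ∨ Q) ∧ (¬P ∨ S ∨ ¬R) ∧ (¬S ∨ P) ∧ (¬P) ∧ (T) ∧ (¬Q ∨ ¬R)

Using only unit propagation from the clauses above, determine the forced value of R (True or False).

False

(¬P) stands alone — P = False.
(P ∨ ¬S) with P = False leaves only ¬S, so S = False.
From (S ∨ Q) and S = False: Q = True.
(T) is a unit clause: T = True.
(¬Q ∨ ¬R): since Q = True, the clause reduces to (¬R). R = False.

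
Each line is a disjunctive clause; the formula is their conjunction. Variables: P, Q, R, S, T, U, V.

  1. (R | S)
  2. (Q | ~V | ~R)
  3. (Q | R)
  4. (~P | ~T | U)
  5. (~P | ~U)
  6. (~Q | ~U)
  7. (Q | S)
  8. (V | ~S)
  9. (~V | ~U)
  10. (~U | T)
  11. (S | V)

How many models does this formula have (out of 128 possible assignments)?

9

Case analysis on U and Q:
  U=T, Q=T: a clause becomes empty — 0.
  U=T, Q=F: a clause becomes empty — 0.
  U=F, Q=T: 9 of the 32 assignments to (P,R,S,T,V) work.
  U=F, Q=F: a clause becomes empty — 0.
Total: 0 + 0 + 9 + 0 = 9.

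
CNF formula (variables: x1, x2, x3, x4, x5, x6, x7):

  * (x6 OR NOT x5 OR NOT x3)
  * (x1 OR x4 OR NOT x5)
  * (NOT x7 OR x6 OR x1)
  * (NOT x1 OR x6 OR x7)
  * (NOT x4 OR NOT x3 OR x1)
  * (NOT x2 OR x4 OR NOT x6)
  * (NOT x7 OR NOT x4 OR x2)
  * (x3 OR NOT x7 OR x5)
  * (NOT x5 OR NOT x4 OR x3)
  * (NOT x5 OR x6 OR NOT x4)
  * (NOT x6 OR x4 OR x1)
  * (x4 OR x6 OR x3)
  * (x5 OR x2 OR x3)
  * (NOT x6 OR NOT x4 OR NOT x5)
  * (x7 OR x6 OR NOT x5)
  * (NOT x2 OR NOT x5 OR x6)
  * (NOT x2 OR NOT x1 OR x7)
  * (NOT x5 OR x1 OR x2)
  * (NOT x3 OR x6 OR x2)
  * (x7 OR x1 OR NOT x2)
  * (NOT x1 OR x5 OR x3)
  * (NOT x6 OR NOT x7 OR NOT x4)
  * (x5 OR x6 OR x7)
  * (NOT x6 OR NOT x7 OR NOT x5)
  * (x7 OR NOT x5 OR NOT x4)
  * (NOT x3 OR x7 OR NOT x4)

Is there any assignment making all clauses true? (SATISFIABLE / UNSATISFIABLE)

SATISFIABLE

Set x1 = True and propagate.
Set x2 = False and propagate.
The remaining clauses are satisfied by x3 = True, x4 = False, x5 = True, x6 = True, x7 = False.
Every clause has at least one true literal under this assignment.
So x1=1, x2=0, x3=1, x4=0, x5=1, x6=1, x7=0 is a satisfying assignment.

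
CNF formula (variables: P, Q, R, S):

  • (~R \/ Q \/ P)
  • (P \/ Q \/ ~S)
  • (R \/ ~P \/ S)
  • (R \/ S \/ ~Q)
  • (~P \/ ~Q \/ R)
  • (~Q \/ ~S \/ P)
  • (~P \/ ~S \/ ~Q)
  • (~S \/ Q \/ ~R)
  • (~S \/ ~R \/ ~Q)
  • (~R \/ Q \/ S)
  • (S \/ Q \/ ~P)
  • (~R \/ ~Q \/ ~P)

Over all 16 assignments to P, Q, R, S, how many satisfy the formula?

3

The models are:
  P=F Q=F R=F S=F
  P=F Q=T R=T S=F
  P=T Q=F R=F S=T
Count: 3.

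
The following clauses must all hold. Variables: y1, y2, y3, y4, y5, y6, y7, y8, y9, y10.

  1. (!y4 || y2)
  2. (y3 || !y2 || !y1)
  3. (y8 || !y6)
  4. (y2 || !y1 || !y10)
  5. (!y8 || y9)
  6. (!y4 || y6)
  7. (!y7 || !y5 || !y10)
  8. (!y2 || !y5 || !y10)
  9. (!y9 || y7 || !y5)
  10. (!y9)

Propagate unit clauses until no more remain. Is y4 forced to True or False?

False

(!y9) stands alone — y9 = False.
(!y8 || y9): since y9 = False, the clause reduces to (!y8). y8 = False.
From (y8 || !y6) and y8 = False: y6 = False.
(!y4 || y6) with y6 = False leaves only !y4, so y4 = False.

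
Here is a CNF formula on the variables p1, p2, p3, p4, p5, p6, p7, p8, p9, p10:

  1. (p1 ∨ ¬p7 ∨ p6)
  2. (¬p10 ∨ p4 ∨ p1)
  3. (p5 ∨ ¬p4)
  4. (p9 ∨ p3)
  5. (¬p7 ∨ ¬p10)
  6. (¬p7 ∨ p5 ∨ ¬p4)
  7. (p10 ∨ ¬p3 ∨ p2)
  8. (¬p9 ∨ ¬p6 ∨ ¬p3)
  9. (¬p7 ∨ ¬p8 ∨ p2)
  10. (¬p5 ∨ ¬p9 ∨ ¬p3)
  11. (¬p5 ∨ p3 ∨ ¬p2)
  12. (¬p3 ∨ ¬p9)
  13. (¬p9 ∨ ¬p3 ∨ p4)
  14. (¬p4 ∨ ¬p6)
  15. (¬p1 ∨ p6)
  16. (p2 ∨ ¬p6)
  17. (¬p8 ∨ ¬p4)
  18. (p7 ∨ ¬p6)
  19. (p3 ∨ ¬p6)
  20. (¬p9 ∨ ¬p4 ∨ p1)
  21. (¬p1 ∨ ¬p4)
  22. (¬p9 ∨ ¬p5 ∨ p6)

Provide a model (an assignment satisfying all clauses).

p1=F, p2=T, p3=T, p4=T, p5=T, p6=F, p7=F, p8=F, p9=F, p10=T

Check each clause:
  1. (¬p7 ∨ p6 ∨ p1) — ¬p7 is true.
  2. (p1 ∨ ¬p10 ∨ p4) — p4 is true.
  3. (¬p4 ∨ p5) — p5 is true.
  4. (p9 ∨ p3) — p3 is true.
  5. (¬p10 ∨ ¬p7) — ¬p7 is true.
  6. (¬p4 ∨ ¬p7 ∨ p5) — ¬p7 is true.
  7. (p10 ∨ ¬p3 ∨ p2) — p10 is true.
  8. (¬p3 ∨ ¬p9 ∨ ¬p6) — ¬p6 is true.
  9. (p2 ∨ ¬p8 ∨ ¬p7) — ¬p8 is true.
  10. (¬p9 ∨ ¬p3 ∨ ¬p5) — ¬p9 is true.
  11. (p3 ∨ ¬p5 ∨ ¬p2) — p3 is true.
  12. (¬p3 ∨ ¬p9) — ¬p9 is true.
  13. (¬p9 ∨ ¬p3 ∨ p4) — p4 is true.
  14. (¬p4 ∨ ¬p6) — ¬p6 is true.
  15. (p6 ∨ ¬p1) — ¬p1 is true.
  16. (p2 ∨ ¬p6) — p2 is true.
  17. (¬p4 ∨ ¬p8) — ¬p8 is true.
  18. (¬p6 ∨ p7) — ¬p6 is true.
  19. (p3 ∨ ¬p6) — ¬p6 is true.
  20. (p1 ∨ ¬p9 ∨ ¬p4) — ¬p9 is true.
  21. (¬p1 ∨ ¬p4) — ¬p1 is true.
  22. (¬p9 ∨ ¬p5 ∨ p6) — ¬p9 is true.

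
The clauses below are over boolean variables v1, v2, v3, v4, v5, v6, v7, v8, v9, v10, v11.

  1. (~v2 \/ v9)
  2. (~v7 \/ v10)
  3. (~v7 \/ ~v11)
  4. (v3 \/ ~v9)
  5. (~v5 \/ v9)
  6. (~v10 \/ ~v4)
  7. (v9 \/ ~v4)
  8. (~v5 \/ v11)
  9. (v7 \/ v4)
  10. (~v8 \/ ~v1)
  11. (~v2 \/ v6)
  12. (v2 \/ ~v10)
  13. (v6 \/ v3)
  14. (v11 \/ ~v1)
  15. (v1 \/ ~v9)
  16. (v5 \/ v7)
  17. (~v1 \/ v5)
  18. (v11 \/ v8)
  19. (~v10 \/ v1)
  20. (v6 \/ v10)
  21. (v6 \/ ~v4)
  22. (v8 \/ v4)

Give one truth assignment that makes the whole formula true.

v1=True  v2=True  v3=True  v4=True  v5=True  v6=True  v7=False  v8=False  v9=True  v10=False  v11=True

Check each clause:
  1. (v9 \/ ~v2) — v9 is true.
  2. (v10 \/ ~v7) — ~v7 is true.
  3. (~v11 \/ ~v7) — ~v7 is true.
  4. (~v9 \/ v3) — v3 is true.
  5. (v9 \/ ~v5) — v9 is true.
  6. (~v10 \/ ~v4) — ~v10 is true.
  7. (~v4 \/ v9) — v9 is true.
  8. (v11 \/ ~v5) — v11 is true.
  9. (v4 \/ v7) — v4 is true.
  10. (~v8 \/ ~v1) — ~v8 is true.
  11. (v6 \/ ~v2) — v6 is true.
  12. (~v10 \/ v2) — v2 is true.
  13. (v6 \/ v3) — v3 is true.
  14. (~v1 \/ v11) — v11 is true.
  15. (v1 \/ ~v9) — v1 is true.
  16. (v5 \/ v7) — v5 is true.
  17. (~v1 \/ v5) — v5 is true.
  18. (v11 \/ v8) — v11 is true.
  19. (v1 \/ ~v10) — v1 is true.
  20. (v10 \/ v6) — v6 is true.
  21. (~v4 \/ v6) — v6 is true.
  22. (v4 \/ v8) — v4 is true.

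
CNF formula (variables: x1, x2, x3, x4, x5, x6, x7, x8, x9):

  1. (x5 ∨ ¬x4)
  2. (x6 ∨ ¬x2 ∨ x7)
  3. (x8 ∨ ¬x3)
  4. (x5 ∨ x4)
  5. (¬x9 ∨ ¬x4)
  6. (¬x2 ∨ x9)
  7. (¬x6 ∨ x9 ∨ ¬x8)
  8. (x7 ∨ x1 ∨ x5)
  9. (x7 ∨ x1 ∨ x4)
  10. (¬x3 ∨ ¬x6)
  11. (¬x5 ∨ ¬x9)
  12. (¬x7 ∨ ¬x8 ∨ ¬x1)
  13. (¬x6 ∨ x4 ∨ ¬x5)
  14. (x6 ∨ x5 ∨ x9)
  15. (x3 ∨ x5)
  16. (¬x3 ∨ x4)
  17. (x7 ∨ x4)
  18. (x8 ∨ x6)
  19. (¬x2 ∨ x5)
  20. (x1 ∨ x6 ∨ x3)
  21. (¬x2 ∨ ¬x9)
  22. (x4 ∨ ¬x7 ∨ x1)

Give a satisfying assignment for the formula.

x1=False, x2=False, x3=False, x4=True, x5=True, x6=True, x7=False, x8=False, x9=False

x2 occurs only negated in the remaining clauses — set x2 = False.
Set x1 = False and propagate.
The remaining clauses are satisfied by x3 = False, x4 = True, x5 = True, x6 = True, x7 = False, x8 = False, x9 = False.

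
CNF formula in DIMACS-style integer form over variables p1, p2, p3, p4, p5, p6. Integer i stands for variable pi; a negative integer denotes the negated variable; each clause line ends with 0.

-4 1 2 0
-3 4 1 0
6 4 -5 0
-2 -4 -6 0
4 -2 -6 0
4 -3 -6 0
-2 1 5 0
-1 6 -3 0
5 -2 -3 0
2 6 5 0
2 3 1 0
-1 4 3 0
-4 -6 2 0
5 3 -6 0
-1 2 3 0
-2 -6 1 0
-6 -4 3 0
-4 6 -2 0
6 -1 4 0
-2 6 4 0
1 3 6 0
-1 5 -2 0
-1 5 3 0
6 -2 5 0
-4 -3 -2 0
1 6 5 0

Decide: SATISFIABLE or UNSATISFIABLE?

UNSATISFIABLE

p6 = True:
  p2 = True:
    propagation gives p4=False; an empty clause results — contradiction.
  p2 = False:
    propagation gives p4=False, p3=False, p1=True; an empty clause results — contradiction.
p6 = False:
  p1 = True:
    propagation gives p3=False, p4=True, p2=True; an empty clause results — contradiction.
  p1 = False:
    propagation gives p3=True, p4=True, p2=True; an empty clause results — contradiction.
Every branch closes, so no satisfying assignment exists.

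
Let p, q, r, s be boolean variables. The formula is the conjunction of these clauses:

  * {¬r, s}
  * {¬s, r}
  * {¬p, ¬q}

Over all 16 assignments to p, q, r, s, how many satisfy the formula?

6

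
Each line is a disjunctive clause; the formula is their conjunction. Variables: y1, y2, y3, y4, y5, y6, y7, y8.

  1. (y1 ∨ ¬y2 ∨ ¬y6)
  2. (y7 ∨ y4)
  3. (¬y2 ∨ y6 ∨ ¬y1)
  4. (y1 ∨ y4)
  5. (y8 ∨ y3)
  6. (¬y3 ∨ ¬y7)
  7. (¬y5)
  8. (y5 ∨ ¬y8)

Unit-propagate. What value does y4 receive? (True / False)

True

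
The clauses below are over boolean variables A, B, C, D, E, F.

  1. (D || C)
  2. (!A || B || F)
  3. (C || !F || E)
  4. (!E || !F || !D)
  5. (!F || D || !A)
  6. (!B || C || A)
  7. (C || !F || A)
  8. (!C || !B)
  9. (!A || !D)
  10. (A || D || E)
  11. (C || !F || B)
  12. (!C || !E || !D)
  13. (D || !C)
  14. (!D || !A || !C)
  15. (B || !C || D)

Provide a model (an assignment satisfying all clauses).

Set A = False and propagate.
Try B = False.
The remaining clauses are satisfied by C = False, D = True, E = True, F = False.

A = F, B = F, C = F, D = T, E = T, F = F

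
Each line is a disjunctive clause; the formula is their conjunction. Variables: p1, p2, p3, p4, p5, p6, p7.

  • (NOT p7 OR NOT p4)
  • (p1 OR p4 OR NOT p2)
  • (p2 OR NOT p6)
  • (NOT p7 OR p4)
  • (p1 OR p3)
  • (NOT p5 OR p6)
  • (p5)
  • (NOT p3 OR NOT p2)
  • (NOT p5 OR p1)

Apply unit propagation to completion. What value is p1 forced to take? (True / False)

True

(p5) stands alone — p5 = True.
From (NOT p5 OR p6) and p5 = True: p6 = True.
In (NOT p6 OR p2), NOT p6 is now false; p2 must hold, so p2 = True.
In (NOT p2 OR NOT p3), NOT p2 is now false; NOT p3 must hold, so p3 = False.
(p1 OR p3): since p3 = False, the clause reduces to (p1). p1 = True.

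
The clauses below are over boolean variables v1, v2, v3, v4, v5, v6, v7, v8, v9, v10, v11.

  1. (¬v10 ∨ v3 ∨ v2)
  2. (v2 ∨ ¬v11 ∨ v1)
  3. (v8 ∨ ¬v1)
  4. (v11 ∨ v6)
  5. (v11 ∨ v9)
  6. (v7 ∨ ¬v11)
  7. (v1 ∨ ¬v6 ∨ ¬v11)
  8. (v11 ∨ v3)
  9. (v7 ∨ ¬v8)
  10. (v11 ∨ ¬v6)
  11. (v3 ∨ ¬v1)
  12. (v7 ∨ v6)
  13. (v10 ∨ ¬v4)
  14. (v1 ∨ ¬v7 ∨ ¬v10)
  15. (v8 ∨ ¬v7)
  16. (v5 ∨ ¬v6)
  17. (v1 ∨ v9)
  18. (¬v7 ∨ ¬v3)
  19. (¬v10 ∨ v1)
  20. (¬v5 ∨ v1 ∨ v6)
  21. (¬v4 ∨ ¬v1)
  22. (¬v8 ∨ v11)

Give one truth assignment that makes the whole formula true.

v1=False, v2=True, v3=False, v4=False, v5=False, v6=False, v7=True, v8=True, v9=True, v10=False, v11=True

Check each clause:
  1. (v3 ∨ ¬v10 ∨ v2) — v2 is true.
  2. (v1 ∨ ¬v11 ∨ v2) — v2 is true.
  3. (¬v1 ∨ v8) — v8 is true.
  4. (v11 ∨ v6) — v11 is true.
  5. (v11 ∨ v9) — v9 is true.
  6. (¬v11 ∨ v7) — v7 is true.
  7. (¬v11 ∨ ¬v6 ∨ v1) — ¬v6 is true.
  8. (v3 ∨ v11) — v11 is true.
  9. (¬v8 ∨ v7) — v7 is true.
  10. (v11 ∨ ¬v6) — ¬v6 is true.
  11. (¬v1 ∨ v3) — ¬v1 is true.
  12. (v7 ∨ v6) — v7 is true.
  13. (v10 ∨ ¬v4) — ¬v4 is true.
  14. (¬v7 ∨ ¬v10 ∨ v1) — ¬v10 is true.
  15. (v8 ∨ ¬v7) — v8 is true.
  16. (v5 ∨ ¬v6) — ¬v6 is true.
  17. (v9 ∨ v1) — v9 is true.
  18. (¬v3 ∨ ¬v7) — ¬v3 is true.
  19. (v1 ∨ ¬v10) — ¬v10 is true.
  20. (v6 ∨ v1 ∨ ¬v5) — ¬v5 is true.
  21. (¬v4 ∨ ¬v1) — ¬v4 is true.
  22. (¬v8 ∨ v11) — v11 is true.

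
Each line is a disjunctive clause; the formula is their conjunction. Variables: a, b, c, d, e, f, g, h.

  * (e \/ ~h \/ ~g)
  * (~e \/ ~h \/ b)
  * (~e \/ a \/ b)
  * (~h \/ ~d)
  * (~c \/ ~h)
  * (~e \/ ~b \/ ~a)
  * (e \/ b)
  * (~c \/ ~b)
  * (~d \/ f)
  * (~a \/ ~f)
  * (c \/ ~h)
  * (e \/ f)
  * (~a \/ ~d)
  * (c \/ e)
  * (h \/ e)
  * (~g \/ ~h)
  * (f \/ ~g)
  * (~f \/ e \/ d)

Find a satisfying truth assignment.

a=True, b=False, c=False, d=False, e=True, f=False, g=False, h=False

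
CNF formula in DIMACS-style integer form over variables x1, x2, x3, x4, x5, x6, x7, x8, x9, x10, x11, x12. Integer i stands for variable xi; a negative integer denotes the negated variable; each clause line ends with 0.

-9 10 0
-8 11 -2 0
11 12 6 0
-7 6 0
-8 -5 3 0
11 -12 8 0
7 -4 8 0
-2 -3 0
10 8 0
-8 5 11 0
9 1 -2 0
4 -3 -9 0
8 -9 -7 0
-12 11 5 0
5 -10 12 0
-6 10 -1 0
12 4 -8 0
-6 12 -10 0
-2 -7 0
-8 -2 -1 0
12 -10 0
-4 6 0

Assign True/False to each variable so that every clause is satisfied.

Pure literal: x2 appears only negated; assign x2 = False.
Set x1 = False and propagate.
Set x3 = True and propagate.
Branch on x4: take x4 = False.
  then x9 is forced to False.
For the remaining variables, x5 = True, x6 = False, x7 = False, x8 = True, x10 = False, x11 = False, x12 = True works.
Every clause has at least one true literal under this assignment.
Check each clause:
  1. (x10 ∨ ¬x9) — ¬x9 is true.
  2. (¬x2 ∨ ¬x8 ∨ x11) — ¬x2 is true.
  3. (x12 ∨ x11 ∨ x6) — x12 is true.
  4. (¬x7 ∨ x6) — ¬x7 is true.
  5. (x3 ∨ ¬x8 ∨ ¬x5) — x3 is true.
  6. (x11 ∨ ¬x12 ∨ x8) — x8 is true.
  7. (x7 ∨ x8 ∨ ¬x4) — x8 is true.
  8. (¬x2 ∨ ¬x3) — ¬x2 is true.
  9. (x10 ∨ x8) — x8 is true.
  10. (¬x8 ∨ x11 ∨ x5) — x5 is true.
  11. (x1 ∨ x9 ∨ ¬x2) — ¬x2 is true.
  12. (¬x9 ∨ x4 ∨ ¬x3) — ¬x9 is true.
  13. (x8 ∨ ¬x9 ∨ ¬x7) — x8 is true.
  14. (x5 ∨ x11 ∨ ¬x12) — x5 is true.
  15. (x12 ∨ x5 ∨ ¬x10) — x12 is true.
  16. (x10 ∨ ¬x6 ∨ ¬x1) — ¬x6 is true.
  17. (x12 ∨ x4 ∨ ¬x8) — x12 is true.
  18. (¬x10 ∨ x12 ∨ ¬x6) — ¬x6 is true.
  19. (¬x2 ∨ ¬x7) — ¬x7 is true.
  20. (¬x1 ∨ ¬x2 ∨ ¬x8) — ¬x1 is true.
  21. (¬x10 ∨ x12) — x12 is true.
  22. (x6 ∨ ¬x4) — ¬x4 is true.

x1 = False, x2 = False, x3 = True, x4 = False, x5 = True, x6 = False, x7 = False, x8 = True, x9 = False, x10 = False, x11 = False, x12 = True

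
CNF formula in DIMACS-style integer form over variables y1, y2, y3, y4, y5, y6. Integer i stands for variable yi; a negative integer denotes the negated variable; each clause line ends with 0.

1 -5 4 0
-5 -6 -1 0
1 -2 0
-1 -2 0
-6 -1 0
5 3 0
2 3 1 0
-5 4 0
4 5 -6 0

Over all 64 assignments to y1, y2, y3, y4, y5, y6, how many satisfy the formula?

9

Case analysis on y1 and y5:
  y1=T, y5=T: remaining (y2,y3,y4,y6) ∈ {(F,F,T,F); (F,T,T,F)} — 2.
  y1=T, y5=F: remaining (y2,y3,y4,y6) ∈ {(F,T,F,F); (F,T,T,F)} — 2.
  y1=F, y5=T: remaining (y2,y3,y4,y6) ∈ {(F,T,T,F); (F,T,T,T)} — 2.
  y1=F, y5=F: remaining (y2,y3,y4,y6) ∈ {(F,T,F,F); (F,T,T,F); (F,T,T,T)} — 3.
Total: 2 + 2 + 2 + 3 = 9.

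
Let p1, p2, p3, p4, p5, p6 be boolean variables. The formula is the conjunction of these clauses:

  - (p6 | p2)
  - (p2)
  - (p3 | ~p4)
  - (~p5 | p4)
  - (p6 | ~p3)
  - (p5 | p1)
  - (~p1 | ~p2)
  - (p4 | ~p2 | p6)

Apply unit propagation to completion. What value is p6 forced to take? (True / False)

True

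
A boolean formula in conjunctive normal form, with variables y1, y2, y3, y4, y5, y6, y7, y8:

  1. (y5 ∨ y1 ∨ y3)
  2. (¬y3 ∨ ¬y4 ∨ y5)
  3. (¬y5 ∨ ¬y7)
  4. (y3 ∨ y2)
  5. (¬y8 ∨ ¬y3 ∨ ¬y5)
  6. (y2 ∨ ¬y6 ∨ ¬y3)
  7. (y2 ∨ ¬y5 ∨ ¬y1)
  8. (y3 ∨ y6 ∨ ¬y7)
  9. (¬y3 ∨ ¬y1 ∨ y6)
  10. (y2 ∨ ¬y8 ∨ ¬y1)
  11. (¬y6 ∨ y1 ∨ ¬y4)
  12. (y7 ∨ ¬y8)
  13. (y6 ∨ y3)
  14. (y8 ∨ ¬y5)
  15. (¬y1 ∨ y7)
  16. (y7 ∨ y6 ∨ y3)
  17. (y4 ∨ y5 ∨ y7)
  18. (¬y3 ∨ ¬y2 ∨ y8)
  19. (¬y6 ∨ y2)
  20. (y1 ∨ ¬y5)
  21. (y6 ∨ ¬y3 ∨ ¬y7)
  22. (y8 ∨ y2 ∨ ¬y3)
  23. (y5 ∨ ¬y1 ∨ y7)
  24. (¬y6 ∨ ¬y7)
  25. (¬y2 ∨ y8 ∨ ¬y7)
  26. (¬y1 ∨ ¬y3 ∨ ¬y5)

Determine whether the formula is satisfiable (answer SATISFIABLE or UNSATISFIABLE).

UNSATISFIABLE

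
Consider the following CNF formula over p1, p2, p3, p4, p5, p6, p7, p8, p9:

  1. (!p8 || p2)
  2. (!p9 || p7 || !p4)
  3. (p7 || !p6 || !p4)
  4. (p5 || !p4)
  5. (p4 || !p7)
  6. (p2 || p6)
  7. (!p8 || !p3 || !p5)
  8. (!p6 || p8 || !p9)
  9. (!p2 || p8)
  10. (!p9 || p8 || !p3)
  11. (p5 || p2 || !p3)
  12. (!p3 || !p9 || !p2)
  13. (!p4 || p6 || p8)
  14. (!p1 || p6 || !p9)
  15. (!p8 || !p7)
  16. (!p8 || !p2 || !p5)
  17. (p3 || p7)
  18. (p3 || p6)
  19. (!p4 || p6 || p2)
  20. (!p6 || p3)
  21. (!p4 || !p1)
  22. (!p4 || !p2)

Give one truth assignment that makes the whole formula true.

p1=F, p2=F, p3=T, p4=F, p5=T, p6=T, p7=F, p8=F, p9=F

p1 occurs only negated in the remaining clauses — set p1 = False.
Pure literal: p9 appears only negated; assign p9 = False.
Branch on p2: take p2 = False.
  then p8 is forced to False.
  then p6 is forced to True.
  then p3 is forced to True.
  then p5 is forced to True.
Set p4 = False and propagate.
  then p7 is forced to False.
Every clause has at least one true literal under this assignment.
Check each clause:
  1. (p2 || !p8) — !p8 is true.
  2. (!p9 || p7 || !p4) — !p4 is true.
  3. (!p4 || p7 || !p6) — !p4 is true.
  4. (!p4 || p5) — !p4 is true.
  5. (!p7 || p4) — !p7 is true.
  6. (p6 || p2) — p6 is true.
  7. (!p8 || !p3 || !p5) — !p8 is true.
  8. (!p9 || p8 || !p6) — !p9 is true.
  9. (!p2 || p8) — !p2 is true.
  10. (p8 || !p3 || !p9) — !p9 is true.
  11. (p5 || p2 || !p3) — p5 is true.
  12. (!p9 || !p3 || !p2) — !p2 is true.
  13. (p8 || p6 || !p4) — !p4 is true.
  14. (p6 || !p1 || !p9) — !p9 is true.
  15. (!p8 || !p7) — !p8 is true.
  16. (!p5 || !p2 || !p8) — !p8 is true.
  17. (p3 || p7) — p3 is true.
  18. (p3 || p6) — p3 is true.
  19. (p6 || p2 || !p4) — !p4 is true.
  20. (p3 || !p6) — p3 is true.
  21. (!p4 || !p1) — !p4 is true.
  22. (!p4 || !p2) — !p4 is true.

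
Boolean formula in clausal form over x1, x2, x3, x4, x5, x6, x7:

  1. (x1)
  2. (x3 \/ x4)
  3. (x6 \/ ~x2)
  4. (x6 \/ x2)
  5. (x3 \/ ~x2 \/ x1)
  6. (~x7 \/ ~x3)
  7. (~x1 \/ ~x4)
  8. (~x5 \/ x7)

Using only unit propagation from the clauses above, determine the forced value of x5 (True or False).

False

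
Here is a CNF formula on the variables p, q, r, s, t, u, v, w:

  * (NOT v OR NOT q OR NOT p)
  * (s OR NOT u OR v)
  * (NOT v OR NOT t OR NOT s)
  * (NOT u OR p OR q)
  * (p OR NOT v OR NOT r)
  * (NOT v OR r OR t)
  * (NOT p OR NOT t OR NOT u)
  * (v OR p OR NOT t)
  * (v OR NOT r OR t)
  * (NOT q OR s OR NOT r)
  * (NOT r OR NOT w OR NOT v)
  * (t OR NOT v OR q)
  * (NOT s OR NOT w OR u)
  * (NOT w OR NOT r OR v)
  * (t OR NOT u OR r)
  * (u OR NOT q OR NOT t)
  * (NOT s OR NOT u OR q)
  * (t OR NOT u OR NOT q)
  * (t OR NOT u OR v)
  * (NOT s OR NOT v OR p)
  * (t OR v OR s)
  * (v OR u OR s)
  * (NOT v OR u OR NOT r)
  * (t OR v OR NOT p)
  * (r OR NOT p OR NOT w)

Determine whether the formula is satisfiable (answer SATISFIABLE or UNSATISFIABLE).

Pure literal: w appears only negated; assign w = False.
Set p = False and propagate.
Set q = True and propagate.
Try r = False.
For the remaining variables, s = True, t = False, u = False, v = False works.
So p=F, q=T, r=F, s=T, t=F, u=F, v=F, w=F is a satisfying assignment.

SATISFIABLE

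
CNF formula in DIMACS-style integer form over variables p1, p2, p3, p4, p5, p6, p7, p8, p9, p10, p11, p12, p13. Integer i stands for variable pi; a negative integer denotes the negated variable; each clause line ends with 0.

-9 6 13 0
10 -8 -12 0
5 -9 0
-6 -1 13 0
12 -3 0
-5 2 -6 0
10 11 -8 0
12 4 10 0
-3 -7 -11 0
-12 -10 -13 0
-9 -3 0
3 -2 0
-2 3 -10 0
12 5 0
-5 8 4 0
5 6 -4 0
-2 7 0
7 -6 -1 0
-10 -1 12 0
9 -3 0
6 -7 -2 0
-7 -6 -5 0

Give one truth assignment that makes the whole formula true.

p1 = False, p2 = False, p3 = False, p4 = True, p5 = True, p6 = False, p7 = True, p8 = False, p9 = False, p10 = True, p11 = False, p12 = False, p13 = True

Check each clause:
  1. (p6 | ~p9 | p13) — p13 is true.
  2. (~p8 | ~p12 | p10) — ~p8 is true.
  3. (p5 | ~p9) — p5 is true.
  4. (p13 | ~p6 | ~p1) — ~p6 is true.
  5. (p12 | ~p3) — ~p3 is true.
  6. (~p5 | p2 | ~p6) — ~p6 is true.
  7. (~p8 | p10 | p11) — ~p8 is true.
  8. (p12 | p10 | p4) — p10 is true.
  9. (~p3 | ~p11 | ~p7) — ~p11 is true.
  10. (~p12 | ~p13 | ~p10) — ~p12 is true.
  11. (~p9 | ~p3) — ~p3 is true.
  12. (p3 | ~p2) — ~p2 is true.
  13. (~p10 | p3 | ~p2) — ~p2 is true.
  14. (p5 | p12) — p5 is true.
  15. (~p5 | p8 | p4) — p4 is true.
  16. (~p4 | p5 | p6) — p5 is true.
  17. (p7 | ~p2) — ~p2 is true.
  18. (p7 | ~p1 | ~p6) — ~p6 is true.
  19. (~p1 | p12 | ~p10) — ~p1 is true.
  20. (p9 | ~p3) — ~p3 is true.
  21. (~p7 | p6 | ~p2) — ~p2 is true.
  22. (~p7 | ~p6 | ~p5) — ~p6 is true.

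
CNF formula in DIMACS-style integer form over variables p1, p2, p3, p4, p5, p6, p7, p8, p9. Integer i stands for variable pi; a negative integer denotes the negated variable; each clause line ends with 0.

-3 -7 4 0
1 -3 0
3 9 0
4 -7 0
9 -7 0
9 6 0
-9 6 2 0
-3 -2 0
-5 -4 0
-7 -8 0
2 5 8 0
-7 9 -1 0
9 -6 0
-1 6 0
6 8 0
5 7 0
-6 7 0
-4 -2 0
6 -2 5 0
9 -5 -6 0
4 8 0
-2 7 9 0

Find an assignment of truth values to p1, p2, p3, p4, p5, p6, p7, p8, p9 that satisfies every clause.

p1=False, p2=True, p3=False, p4=False, p5=True, p6=False, p7=False, p8=True, p9=True

Branch on p1: take p1 = False.
  then p3 is forced to False.
  then p9 is forced to True.
Branch on p2: take p2 = True.
  then p4 is forced to False.
  then p7 is forced to False.
  then p5 is forced to True.
  then p6 is forced to False.
  then p8 is forced to True.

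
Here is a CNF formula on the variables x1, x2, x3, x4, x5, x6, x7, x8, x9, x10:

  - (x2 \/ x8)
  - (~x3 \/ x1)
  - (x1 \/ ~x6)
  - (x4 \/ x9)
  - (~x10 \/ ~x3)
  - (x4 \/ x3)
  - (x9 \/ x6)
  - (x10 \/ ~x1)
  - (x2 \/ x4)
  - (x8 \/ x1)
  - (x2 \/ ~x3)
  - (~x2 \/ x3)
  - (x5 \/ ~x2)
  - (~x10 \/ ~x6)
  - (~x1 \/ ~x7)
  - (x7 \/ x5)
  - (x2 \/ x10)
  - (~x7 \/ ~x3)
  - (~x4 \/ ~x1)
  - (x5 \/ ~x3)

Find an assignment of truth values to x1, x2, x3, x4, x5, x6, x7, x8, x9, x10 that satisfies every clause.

x1 = False  x2 = False  x3 = False  x4 = True  x5 = False  x6 = False  x7 = True  x8 = True  x9 = True  x10 = True

Pure literal: x8 appears only positively; assign x8 = True.
x9 occurs only positively in the remaining clauses — set x9 = True.
Branch on x1: take x1 = False.
  then x3 is forced to False.
  then x6 is forced to False.
  then x4 is forced to True.
  then x2 is forced to False.
  then x10 is forced to True.
For the remaining variables, x5 = False, x7 = True works.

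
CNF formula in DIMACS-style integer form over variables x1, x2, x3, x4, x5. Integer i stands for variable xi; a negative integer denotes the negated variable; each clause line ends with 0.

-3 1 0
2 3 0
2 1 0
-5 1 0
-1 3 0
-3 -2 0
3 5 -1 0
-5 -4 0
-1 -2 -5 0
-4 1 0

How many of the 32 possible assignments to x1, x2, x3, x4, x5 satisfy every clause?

Satisfying assignments:
  x1=0 x2=1 x3=0 x4=0 x5=0
  x1=1 x2=0 x3=1 x4=0 x5=0
  x1=1 x2=0 x3=1 x4=0 x5=1
  x1=1 x2=0 x3=1 x4=1 x5=0
That's 4 in total.

4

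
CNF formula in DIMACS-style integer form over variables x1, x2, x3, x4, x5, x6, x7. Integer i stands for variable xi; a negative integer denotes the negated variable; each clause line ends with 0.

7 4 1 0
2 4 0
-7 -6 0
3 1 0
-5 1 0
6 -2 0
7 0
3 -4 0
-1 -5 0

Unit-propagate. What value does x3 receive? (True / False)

True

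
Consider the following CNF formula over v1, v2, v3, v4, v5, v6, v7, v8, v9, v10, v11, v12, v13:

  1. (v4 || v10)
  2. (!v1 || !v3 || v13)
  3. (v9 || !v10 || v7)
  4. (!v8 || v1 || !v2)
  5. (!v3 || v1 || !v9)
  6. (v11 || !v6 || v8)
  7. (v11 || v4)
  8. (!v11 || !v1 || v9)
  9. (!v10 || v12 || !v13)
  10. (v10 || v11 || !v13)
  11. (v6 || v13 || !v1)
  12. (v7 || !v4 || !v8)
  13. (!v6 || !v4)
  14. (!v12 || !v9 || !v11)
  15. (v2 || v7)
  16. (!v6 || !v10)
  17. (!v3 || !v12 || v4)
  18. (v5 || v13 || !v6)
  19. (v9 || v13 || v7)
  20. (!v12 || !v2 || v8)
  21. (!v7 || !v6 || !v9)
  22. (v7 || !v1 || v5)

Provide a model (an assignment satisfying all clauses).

v1=False  v2=True  v3=False  v4=True  v5=True  v6=False  v7=True  v8=False  v9=False  v10=True  v11=False  v12=False  v13=False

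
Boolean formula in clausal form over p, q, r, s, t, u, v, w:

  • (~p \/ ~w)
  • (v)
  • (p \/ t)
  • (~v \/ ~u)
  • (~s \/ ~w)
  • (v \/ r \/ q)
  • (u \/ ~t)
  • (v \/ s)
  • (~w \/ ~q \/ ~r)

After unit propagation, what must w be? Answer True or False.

False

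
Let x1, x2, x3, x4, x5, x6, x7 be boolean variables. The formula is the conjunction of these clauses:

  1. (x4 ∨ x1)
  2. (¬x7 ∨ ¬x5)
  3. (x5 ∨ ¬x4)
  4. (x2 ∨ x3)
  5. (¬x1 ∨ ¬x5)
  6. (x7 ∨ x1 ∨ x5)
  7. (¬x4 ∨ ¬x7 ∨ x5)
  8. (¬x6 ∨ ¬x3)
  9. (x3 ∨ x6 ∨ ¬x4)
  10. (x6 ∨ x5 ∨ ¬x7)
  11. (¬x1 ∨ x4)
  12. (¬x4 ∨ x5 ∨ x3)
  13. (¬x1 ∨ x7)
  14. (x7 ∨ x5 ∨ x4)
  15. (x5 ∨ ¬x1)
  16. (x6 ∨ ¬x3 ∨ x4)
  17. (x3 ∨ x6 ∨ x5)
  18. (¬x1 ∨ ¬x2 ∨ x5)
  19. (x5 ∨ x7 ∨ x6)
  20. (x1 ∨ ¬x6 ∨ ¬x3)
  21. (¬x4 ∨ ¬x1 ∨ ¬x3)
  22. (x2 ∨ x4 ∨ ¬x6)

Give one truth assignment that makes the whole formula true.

x1 = F, x2 = F, x3 = T, x4 = T, x5 = T, x6 = F, x7 = F

Check each clause:
  1. (x4 ∨ x1) — x4 is true.
  2. (¬x7 ∨ ¬x5) — ¬x7 is true.
  3. (¬x4 ∨ x5) — x5 is true.
  4. (x3 ∨ x2) — x3 is true.
  5. (¬x5 ∨ ¬x1) — ¬x1 is true.
  6. (x1 ∨ x5 ∨ x7) — x5 is true.
  7. (¬x7 ∨ x5 ∨ ¬x4) — ¬x7 is true.
  8. (¬x3 ∨ ¬x6) — ¬x6 is true.
  9. (x6 ∨ ¬x4 ∨ x3) — x3 is true.
  10. (x6 ∨ x5 ∨ ¬x7) — ¬x7 is true.
  11. (¬x1 ∨ x4) — x4 is true.
  12. (x3 ∨ ¬x4 ∨ x5) — x3 is true.
  13. (¬x1 ∨ x7) — ¬x1 is true.
  14. (x5 ∨ x7 ∨ x4) — x4 is true.
  15. (¬x1 ∨ x5) — x5 is true.
  16. (x4 ∨ x6 ∨ ¬x3) — x4 is true.
  17. (x5 ∨ x3 ∨ x6) — x3 is true.
  18. (¬x2 ∨ ¬x1 ∨ x5) — x5 is true.
  19. (x7 ∨ x5 ∨ x6) — x5 is true.
  20. (x1 ∨ ¬x6 ∨ ¬x3) — ¬x6 is true.
  21. (¬x3 ∨ ¬x4 ∨ ¬x1) — ¬x1 is true.
  22. (x4 ∨ ¬x6 ∨ x2) — ¬x6 is true.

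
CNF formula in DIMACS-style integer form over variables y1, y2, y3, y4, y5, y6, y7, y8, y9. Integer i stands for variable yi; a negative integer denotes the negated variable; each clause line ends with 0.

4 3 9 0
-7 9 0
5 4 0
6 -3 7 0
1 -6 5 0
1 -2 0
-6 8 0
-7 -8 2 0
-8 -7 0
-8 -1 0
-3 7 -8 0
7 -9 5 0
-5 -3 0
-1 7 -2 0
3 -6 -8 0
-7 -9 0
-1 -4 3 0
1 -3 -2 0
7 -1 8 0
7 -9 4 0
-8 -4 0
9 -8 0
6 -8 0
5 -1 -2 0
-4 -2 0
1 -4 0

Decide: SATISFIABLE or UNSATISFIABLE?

y7 = True:
  propagation gives y9=True; an empty clause results — contradiction.
y7 = False:
  y1 = True:
    propagation gives y8=False; an empty clause results — contradiction.
  y1 = False:
    propagation gives y2=False, y4=False, y5=True, y3=False; an empty clause results — contradiction.
Every branch closes, so no satisfying assignment exists.

UNSATISFIABLE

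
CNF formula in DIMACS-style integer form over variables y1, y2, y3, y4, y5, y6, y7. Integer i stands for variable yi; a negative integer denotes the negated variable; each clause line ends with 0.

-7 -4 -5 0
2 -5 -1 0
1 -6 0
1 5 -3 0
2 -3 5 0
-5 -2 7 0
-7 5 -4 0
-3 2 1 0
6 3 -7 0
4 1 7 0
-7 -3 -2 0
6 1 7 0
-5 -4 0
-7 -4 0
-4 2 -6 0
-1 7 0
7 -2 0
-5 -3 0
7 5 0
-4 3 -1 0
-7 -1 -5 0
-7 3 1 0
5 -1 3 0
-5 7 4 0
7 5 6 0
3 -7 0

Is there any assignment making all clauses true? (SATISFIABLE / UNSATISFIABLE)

UNSATISFIABLE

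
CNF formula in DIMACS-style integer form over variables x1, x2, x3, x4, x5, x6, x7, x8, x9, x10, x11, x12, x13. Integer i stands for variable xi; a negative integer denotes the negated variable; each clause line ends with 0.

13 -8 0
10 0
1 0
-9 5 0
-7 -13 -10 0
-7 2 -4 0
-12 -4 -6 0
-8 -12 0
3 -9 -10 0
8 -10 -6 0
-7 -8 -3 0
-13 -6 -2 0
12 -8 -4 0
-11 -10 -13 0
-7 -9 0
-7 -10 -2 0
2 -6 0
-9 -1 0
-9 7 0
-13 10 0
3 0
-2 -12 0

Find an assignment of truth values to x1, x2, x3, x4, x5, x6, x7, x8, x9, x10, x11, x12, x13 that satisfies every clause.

x1=True, x2=True, x3=True, x4=True, x5=True, x6=False, x7=False, x8=False, x9=False, x10=True, x11=True, x12=False, x13=False

Check each clause:
  1. (x13 OR NOT x8) — NOT x8 is true.
  2. (x10) — x10 is true.
  3. (x1) — x1 is true.
  4. (NOT x9 OR x5) — x5 is true.
  5. (NOT x10 OR NOT x13 OR NOT x7) — NOT x7 is true.
  6. (x2 OR NOT x7 OR NOT x4) — NOT x7 is true.
  7. (NOT x12 OR NOT x6 OR NOT x4) — NOT x6 is true.
  8. (NOT x8 OR NOT x12) — NOT x8 is true.
  9. (x3 OR NOT x10 OR NOT x9) — x3 is true.
  10. (NOT x6 OR NOT x10 OR x8) — NOT x6 is true.
  11. (NOT x8 OR NOT x3 OR NOT x7) — NOT x8 is true.
  12. (NOT x2 OR NOT x6 OR NOT x13) — NOT x6 is true.
  13. (NOT x8 OR NOT x4 OR x12) — NOT x8 is true.
  14. (NOT x11 OR NOT x13 OR NOT x10) — NOT x13 is true.
  15. (NOT x9 OR NOT x7) — NOT x7 is true.
  16. (NOT x7 OR NOT x2 OR NOT x10) — NOT x7 is true.
  17. (x2 OR NOT x6) — x2 is true.
  18. (NOT x9 OR NOT x1) — NOT x9 is true.
  19. (x7 OR NOT x9) — NOT x9 is true.
  20. (x10 OR NOT x13) — x10 is true.
  21. (x3) — x3 is true.
  22. (NOT x2 OR NOT x12) — NOT x12 is true.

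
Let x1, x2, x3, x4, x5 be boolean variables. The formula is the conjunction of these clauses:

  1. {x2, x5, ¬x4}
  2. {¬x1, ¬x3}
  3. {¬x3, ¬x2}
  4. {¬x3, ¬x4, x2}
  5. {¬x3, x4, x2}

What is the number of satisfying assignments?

Split on x2, then x3.
  x2=T, x3=T: a clause becomes empty — 0.
  x2=T, x3=F: x1, x4, x5 free → 2^3 = 8.
  x2=F, x3=T: a clause becomes empty — 0.
  x2=F, x3=F: x1 free; 3 ways for (x4,x5) × 2^1 = 6.
Total: 0 + 8 + 0 + 6 = 14.

14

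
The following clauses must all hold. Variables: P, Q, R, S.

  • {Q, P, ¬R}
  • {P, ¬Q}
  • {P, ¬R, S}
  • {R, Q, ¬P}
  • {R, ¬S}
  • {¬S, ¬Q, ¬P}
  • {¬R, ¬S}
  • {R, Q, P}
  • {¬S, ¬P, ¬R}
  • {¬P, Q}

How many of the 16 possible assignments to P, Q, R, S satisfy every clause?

2

The models are:
  P=T Q=T R=F S=F
  P=T Q=T R=T S=F
Count: 2.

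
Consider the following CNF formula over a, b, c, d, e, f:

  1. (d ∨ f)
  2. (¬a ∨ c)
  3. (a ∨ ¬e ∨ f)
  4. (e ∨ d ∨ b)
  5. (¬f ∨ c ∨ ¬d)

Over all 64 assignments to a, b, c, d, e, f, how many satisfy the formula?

Split on d, then f.
  d=1, f=1: forces c=1; a, b, e free → 2^3 = 8.
  d=1, f=0: b free; 4 ways for (a,c,e) × 2^1 = 8.
  d=0, f=1: 9 of the 16 assignments to (a,b,c,e) work.
  d=0, f=0: a clause becomes empty — 0.
Total: 8 + 8 + 9 + 0 = 25.

25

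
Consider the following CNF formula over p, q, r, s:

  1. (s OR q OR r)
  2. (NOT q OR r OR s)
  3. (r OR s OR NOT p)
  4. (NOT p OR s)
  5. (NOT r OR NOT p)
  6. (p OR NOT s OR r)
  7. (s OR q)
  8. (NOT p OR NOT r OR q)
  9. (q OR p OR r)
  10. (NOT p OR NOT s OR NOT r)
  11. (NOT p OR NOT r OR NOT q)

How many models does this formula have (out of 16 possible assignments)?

5

The models are:
  p=F q=F r=T s=T
  p=F q=T r=T s=F
  p=F q=T r=T s=T
  p=T q=F r=F s=T
  p=T q=T r=F s=T
Count: 5.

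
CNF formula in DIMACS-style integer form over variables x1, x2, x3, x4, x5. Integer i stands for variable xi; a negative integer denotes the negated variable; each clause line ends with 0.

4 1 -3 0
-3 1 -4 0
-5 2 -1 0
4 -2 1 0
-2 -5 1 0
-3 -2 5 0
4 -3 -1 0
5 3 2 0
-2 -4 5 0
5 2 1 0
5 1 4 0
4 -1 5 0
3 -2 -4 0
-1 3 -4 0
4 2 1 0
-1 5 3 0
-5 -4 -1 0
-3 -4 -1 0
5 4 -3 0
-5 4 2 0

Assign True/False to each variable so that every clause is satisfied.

x1=F  x2=F  x3=F  x4=T  x5=T

Check each clause:
  1. (x4 || x1 || !x3) — x4 is true.
  2. (!x3 || !x4 || x1) — !x3 is true.
  3. (!x1 || x2 || !x5) — !x1 is true.
  4. (x4 || !x2 || x1) — x4 is true.
  5. (x1 || !x5 || !x2) — !x2 is true.
  6. (x5 || !x3 || !x2) — x5 is true.
  7. (!x3 || x4 || !x1) — x4 is true.
  8. (x5 || x3 || x2) — x5 is true.
  9. (!x2 || x5 || !x4) — x5 is true.
  10. (x2 || x5 || x1) — x5 is true.
  11. (x4 || x5 || x1) — x4 is true.
  12. (x5 || x4 || !x1) — x4 is true.
  13. (!x4 || x3 || !x2) — !x2 is true.
  14. (x3 || !x1 || !x4) — !x1 is true.
  15. (x2 || x1 || x4) — x4 is true.
  16. (x3 || x5 || !x1) — x5 is true.
  17. (!x1 || !x4 || !x5) — !x1 is true.
  18. (!x1 || !x3 || !x4) — !x3 is true.
  19. (x4 || !x3 || x5) — !x3 is true.
  20. (x4 || !x5 || x2) — x4 is true.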